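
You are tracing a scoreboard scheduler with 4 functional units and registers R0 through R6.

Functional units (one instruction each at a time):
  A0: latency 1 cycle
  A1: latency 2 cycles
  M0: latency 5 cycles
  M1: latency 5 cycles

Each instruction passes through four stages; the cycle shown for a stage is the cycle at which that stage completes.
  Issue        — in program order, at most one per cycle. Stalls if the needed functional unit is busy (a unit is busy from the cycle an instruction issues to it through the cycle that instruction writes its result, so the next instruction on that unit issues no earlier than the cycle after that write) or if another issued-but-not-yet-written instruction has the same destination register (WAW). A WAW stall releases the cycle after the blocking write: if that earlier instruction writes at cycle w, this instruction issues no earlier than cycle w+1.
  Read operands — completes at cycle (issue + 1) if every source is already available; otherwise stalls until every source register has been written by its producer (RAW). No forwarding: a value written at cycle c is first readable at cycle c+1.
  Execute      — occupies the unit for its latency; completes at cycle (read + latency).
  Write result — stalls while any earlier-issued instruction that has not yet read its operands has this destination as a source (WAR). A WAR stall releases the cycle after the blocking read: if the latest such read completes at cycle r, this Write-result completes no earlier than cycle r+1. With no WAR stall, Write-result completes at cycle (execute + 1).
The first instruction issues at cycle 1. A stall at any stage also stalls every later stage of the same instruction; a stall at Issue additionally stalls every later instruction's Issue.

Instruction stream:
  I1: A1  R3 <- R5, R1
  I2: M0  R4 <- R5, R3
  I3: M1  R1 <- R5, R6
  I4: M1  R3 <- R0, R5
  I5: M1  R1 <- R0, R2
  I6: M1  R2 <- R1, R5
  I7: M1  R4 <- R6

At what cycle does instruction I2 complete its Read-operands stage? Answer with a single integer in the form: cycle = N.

I1  is:1  ro:2  ex:4  wr:5
I2  is:2  ro:6  ex:11  wr:12  — RAW R3: wait I1 write@5
I3  is:3  ro:4  ex:9  wr:10
I4  is:11  ro:12  ex:17  wr:18  — struct: M1 busy until I3 writes@10
I5  is:19  ro:20  ex:25  wr:26  — struct: M1 busy until I4 writes@18
I6  is:27  ro:28  ex:33  wr:34  — struct: M1 busy until I5 writes@26
I7  is:35  ro:36  ex:41  wr:42  — struct: M1 busy until I6 writes@34

cycle = 6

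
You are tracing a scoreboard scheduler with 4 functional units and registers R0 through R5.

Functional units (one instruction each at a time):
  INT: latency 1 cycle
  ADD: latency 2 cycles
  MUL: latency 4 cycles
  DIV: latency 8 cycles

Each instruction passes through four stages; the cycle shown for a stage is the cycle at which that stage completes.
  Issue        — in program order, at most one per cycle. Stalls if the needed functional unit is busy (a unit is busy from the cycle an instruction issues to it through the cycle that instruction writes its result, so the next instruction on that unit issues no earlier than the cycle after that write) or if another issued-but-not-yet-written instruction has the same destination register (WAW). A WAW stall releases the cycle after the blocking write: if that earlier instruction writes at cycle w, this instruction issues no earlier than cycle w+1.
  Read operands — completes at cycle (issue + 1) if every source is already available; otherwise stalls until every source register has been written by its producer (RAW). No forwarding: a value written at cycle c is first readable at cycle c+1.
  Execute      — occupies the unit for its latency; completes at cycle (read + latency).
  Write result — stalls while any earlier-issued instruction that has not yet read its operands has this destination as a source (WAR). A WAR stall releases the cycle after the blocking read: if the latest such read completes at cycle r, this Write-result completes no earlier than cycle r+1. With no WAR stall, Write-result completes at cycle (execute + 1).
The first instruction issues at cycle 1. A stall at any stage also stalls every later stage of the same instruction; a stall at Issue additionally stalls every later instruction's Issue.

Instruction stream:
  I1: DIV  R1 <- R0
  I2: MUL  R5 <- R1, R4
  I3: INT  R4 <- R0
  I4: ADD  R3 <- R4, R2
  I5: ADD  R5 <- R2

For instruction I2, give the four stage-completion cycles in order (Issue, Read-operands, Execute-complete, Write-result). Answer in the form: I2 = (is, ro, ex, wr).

I2 = (2, 12, 16, 17)

  I1 | 1 | 2 | 10 | 11
  I2 | 2 | 12 | 16 | 17   RAW R1: wait I1 write@11
  I3 | 3 | 4 | 5 | 13   WAR R4: wait I2 read@12
  I4 | 4 | 14 | 16 | 17   RAW R4: wait I3 write@13
  I5 | 18 | 19 | 21 | 22   struct: ADD busy until I4 writes@17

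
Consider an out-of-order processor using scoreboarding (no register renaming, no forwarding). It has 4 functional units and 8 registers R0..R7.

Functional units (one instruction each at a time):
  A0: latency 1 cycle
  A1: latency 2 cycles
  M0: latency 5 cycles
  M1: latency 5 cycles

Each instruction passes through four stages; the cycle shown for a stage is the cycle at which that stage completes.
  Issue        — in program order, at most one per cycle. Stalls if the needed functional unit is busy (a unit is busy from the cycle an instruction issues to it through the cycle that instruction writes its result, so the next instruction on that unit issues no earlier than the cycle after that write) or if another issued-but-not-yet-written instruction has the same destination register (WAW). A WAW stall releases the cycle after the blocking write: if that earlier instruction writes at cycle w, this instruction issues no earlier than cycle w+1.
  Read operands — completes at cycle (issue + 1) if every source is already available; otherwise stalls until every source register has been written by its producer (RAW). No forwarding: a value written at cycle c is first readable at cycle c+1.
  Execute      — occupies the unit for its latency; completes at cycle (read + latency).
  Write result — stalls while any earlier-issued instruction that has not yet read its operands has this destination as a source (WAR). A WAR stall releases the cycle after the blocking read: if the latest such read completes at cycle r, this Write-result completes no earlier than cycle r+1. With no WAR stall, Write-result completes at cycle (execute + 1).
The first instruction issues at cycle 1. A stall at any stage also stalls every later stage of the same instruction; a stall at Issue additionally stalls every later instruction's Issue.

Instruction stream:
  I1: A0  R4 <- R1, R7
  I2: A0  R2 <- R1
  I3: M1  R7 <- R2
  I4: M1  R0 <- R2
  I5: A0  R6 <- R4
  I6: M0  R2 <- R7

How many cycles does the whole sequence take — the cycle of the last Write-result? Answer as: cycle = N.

cycle = 25

  I1 | 1 | 2 | 3 | 4
  I2 | 5 | 6 | 7 | 8   struct: A0 busy until I1 writes@4
  I3 | 6 | 9 | 14 | 15   RAW R2: wait I2 write@8
  I4 | 16 | 17 | 22 | 23   struct: M1 busy until I3 writes@15
  I5 | 17 | 18 | 19 | 20
  I6 | 18 | 19 | 24 | 25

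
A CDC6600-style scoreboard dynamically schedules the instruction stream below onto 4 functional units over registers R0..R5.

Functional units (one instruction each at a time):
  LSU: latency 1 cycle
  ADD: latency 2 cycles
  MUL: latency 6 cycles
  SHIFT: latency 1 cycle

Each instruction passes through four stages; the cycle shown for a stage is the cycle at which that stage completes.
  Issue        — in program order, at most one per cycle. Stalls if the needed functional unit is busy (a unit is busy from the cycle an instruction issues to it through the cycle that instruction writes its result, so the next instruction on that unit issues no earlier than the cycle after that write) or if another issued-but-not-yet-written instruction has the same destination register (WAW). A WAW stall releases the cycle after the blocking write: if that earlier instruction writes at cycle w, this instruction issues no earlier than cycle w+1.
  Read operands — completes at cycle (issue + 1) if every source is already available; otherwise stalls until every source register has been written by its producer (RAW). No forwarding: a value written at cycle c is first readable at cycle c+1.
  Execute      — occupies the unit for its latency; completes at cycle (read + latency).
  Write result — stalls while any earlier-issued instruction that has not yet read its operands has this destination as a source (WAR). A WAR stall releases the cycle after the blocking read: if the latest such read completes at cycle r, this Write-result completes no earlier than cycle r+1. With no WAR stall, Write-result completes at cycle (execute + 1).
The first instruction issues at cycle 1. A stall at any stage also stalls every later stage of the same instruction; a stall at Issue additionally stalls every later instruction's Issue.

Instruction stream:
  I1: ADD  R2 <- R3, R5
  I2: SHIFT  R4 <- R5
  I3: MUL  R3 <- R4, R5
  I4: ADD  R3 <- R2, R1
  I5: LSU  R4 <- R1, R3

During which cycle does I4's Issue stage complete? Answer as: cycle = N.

t=1  I1 issues→ADD
t=2  I1 reads · I2 issues→SHIFT
t=3  I2 reads · I3 issues→MUL
t=4  I1 exec-done · I2 exec-done
t=5  I1 writes R2 · I2 writes R4
t=6  I3 reads
t=12  I3 exec-done
t=13  I3 writes R3
t=14  I4 issues→ADD
t=15  I4 reads · I5 issues→LSU
t=17  I4 exec-done
t=18  I4 writes R3
t=19  I5 reads
t=20  I5 exec-done
t=21  I5 writes R4

cycle = 14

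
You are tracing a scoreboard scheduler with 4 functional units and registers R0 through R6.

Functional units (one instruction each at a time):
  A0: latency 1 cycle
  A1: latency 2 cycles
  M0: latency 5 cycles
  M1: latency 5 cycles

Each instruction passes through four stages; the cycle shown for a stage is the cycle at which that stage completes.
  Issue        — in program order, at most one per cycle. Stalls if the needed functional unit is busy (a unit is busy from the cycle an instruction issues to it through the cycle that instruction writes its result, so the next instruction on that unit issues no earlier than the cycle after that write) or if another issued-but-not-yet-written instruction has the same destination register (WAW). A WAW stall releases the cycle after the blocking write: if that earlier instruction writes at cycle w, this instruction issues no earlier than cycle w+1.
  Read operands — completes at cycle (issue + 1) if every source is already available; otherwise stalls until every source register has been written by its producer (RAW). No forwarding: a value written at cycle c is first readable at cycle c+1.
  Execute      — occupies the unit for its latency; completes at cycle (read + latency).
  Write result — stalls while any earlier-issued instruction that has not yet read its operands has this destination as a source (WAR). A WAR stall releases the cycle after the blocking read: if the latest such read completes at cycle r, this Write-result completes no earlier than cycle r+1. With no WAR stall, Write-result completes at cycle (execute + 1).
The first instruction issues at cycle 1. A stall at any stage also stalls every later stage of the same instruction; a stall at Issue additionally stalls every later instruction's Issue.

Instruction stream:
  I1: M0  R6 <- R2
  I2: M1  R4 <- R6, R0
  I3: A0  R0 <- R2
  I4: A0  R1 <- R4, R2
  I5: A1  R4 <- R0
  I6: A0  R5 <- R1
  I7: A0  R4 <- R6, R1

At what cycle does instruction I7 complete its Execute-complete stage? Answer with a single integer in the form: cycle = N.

cycle = 25

I1 -> (1, 2, 7, 8)
I2 -> (2, 9, 14, 15)  // RAW R6: wait I1 write@8
I3 -> (3, 4, 5, 10)  // WAR R0: wait I2 read@9
I4 -> (11, 16, 17, 18)  // struct: A0 busy until I3 writes@10, RAW R4: wait I2 write@15
I5 -> (16, 17, 19, 20)  // WAW R4: wait I2 write@15
I6 -> (19, 20, 21, 22)  // struct: A0 busy until I4 writes@18
I7 -> (23, 24, 25, 26)  // struct: A0 busy until I6 writes@22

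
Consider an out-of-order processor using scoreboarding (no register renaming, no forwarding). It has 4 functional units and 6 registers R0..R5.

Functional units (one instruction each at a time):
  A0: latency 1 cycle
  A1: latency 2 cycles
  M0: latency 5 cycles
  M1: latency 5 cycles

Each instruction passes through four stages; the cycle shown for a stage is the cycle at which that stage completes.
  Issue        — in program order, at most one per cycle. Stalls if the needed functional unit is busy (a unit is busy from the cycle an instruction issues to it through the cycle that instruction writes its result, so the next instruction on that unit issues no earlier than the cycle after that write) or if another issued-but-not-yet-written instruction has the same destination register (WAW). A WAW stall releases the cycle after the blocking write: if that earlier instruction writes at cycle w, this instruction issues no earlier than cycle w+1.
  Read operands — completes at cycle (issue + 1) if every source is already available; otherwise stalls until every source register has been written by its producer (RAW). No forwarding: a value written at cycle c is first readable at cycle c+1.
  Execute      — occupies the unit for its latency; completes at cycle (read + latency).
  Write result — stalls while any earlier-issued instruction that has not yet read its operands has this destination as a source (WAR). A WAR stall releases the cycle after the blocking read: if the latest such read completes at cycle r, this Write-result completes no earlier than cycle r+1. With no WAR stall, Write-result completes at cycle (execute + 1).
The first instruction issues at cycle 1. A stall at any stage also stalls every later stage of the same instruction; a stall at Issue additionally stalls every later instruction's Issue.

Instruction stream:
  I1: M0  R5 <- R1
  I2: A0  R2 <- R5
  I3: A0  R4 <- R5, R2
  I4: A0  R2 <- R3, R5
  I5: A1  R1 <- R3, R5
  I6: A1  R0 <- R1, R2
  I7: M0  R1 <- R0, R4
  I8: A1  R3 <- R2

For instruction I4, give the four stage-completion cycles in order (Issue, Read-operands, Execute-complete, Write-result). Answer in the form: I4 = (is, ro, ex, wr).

I4 = (16, 17, 18, 19)

t=1  issue I1 (M0)
t=2  I1 read-ops, issue I2 (A0)
t=7  I1 finished on M0
t=8  I1→R5
t=9  I2 read-ops
t=10  I2 finished on A0
t=11  I2→R2
t=12  issue I3 (A0)
t=13  I3 read-ops
t=14  I3 finished on A0
t=15  I3→R4
t=16  issue I4 (A0)
t=17  I4 read-ops, issue I5 (A1)
t=18  I4 finished on A0, I5 read-ops
t=19  I4→R2
t=20  I5 finished on A1
t=21  I5→R1
t=22  issue I6 (A1)
t=23  I6 read-ops, issue I7 (M0)
t=25  I6 finished on A1
t=26  I6→R0
t=27  I7 read-ops, issue I8 (A1)
t=28  I8 read-ops
t=30  I8 finished on A1
t=31  I8→R3
t=32  I7 finished on M0
t=33  I7→R1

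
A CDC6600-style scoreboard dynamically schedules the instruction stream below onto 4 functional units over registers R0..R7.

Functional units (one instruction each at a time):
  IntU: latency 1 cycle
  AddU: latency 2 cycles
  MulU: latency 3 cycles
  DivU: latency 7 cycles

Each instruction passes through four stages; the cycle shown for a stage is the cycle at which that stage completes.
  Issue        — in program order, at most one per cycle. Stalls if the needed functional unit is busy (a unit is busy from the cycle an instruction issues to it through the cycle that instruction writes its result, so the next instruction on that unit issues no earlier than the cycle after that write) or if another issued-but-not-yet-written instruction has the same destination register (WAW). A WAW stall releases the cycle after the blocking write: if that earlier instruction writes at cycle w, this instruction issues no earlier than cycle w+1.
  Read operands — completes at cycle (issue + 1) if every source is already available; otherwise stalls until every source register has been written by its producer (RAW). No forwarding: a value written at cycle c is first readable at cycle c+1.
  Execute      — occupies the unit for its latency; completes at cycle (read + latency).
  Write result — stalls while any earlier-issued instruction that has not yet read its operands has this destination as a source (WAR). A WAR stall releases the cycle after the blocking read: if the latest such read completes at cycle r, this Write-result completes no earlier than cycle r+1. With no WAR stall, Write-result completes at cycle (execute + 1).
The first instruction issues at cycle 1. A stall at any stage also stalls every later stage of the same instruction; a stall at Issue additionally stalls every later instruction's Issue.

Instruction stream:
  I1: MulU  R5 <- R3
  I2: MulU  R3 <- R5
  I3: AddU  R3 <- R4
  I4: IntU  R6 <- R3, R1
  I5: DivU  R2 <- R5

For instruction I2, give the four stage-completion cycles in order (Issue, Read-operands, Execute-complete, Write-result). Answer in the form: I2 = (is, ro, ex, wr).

I2 = (7, 8, 11, 12)

cycle 1: I1 issues→MulU
cycle 2: I1 reads
cycle 5: I1 exec-done
cycle 6: I1 writes R5
cycle 7: I2 issues→MulU
cycle 8: I2 reads
cycle 11: I2 exec-done
cycle 12: I2 writes R3
cycle 13: I3 issues→AddU
cycle 14: I3 reads, I4 issues→IntU
cycle 15: I5 issues→DivU
cycle 16: I3 exec-done, I5 reads
cycle 17: I3 writes R3
cycle 18: I4 reads
cycle 19: I4 exec-done
cycle 20: I4 writes R6
cycle 23: I5 exec-done
cycle 24: I5 writes R2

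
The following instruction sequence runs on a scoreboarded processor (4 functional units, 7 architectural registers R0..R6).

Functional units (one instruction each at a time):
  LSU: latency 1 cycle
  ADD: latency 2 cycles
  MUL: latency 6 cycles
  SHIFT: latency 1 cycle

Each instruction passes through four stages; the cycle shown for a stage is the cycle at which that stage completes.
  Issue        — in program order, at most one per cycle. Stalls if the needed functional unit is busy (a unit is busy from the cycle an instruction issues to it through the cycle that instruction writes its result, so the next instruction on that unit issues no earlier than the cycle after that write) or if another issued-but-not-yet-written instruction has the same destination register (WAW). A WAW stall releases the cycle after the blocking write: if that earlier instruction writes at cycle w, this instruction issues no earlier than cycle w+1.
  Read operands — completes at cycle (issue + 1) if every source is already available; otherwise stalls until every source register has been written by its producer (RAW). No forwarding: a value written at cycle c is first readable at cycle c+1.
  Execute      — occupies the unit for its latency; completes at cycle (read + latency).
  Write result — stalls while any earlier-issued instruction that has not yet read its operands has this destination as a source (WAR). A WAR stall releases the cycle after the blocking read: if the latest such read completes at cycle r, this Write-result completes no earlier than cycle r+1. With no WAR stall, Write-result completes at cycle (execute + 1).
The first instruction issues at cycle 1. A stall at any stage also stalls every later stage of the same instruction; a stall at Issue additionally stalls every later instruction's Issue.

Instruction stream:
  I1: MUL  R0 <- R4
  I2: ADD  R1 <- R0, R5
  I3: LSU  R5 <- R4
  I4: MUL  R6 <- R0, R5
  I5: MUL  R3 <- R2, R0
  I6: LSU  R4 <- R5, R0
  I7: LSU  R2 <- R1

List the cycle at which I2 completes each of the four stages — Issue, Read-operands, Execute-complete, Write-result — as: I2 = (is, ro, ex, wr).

[I1] 1/2/8/9
[I2] 2/10/12/13  (RAW R0: wait I1 write@9)
[I3] 3/4/5/11  (WAR R5: wait I2 read@10)
[I4] 10/12/18/19  (struct: MUL busy until I1 writes@9; RAW R5: wait I3 write@11)
[I5] 20/21/27/28  (struct: MUL busy until I4 writes@19)
[I6] 21/22/23/24
[I7] 25/26/27/28  (struct: LSU busy until I6 writes@24)

I2 = (2, 10, 12, 13)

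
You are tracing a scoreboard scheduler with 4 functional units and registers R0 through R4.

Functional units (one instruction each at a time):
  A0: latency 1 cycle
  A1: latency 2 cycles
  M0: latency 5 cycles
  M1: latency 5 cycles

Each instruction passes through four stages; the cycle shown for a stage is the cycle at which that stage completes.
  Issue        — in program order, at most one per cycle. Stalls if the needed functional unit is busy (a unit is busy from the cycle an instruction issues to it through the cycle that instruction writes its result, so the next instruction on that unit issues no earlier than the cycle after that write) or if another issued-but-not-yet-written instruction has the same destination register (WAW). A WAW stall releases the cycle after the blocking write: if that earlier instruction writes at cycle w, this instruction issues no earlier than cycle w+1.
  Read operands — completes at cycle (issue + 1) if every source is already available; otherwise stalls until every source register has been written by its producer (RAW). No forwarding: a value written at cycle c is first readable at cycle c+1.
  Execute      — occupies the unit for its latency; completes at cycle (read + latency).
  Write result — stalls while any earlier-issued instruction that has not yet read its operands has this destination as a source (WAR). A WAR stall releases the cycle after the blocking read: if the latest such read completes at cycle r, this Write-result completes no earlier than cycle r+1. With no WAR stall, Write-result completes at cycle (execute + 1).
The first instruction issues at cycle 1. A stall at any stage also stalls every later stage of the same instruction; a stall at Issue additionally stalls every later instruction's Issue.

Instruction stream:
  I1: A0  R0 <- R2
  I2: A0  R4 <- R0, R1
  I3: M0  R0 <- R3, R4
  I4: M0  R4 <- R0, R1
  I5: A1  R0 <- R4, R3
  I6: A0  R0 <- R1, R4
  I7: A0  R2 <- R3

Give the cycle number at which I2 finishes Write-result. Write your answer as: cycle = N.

cycle = 8

I1 -> (1, 2, 3, 4)
I2 -> (5, 6, 7, 8)  // struct: A0 busy until I1 writes@4
I3 -> (6, 9, 14, 15)  // RAW R4: wait I2 write@8
I4 -> (16, 17, 22, 23)  // struct: M0 busy until I3 writes@15
I5 -> (17, 24, 26, 27)  // RAW R4: wait I4 write@23
I6 -> (28, 29, 30, 31)  // WAW R0: wait I5 write@27
I7 -> (32, 33, 34, 35)  // struct: A0 busy until I6 writes@31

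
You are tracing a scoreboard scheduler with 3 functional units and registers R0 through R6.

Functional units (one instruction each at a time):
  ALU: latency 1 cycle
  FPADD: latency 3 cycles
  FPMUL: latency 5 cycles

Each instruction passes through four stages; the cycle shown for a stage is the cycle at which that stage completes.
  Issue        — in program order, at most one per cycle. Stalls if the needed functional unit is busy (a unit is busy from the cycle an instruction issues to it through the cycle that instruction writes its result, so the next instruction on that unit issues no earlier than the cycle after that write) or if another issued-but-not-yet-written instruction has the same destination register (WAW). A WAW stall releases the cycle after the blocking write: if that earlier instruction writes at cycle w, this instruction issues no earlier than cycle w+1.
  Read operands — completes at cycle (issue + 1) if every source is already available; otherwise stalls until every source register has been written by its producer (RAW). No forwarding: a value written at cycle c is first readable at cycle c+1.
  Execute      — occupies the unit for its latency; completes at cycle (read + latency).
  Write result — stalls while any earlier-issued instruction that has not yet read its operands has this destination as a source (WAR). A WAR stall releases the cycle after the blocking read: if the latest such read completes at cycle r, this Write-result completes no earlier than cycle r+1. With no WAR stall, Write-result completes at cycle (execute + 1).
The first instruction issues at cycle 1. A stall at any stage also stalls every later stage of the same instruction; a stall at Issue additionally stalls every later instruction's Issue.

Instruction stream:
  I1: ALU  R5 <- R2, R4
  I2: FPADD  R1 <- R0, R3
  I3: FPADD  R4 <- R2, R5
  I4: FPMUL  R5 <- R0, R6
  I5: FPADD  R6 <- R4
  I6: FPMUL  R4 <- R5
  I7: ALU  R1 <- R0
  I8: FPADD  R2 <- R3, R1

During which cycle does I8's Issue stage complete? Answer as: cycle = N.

cycle 1: I1 dispatched to ALU
cycle 2: I1 operands ready; I2 dispatched to FPADD
cycle 3: I1 complete; I2 operands ready
cycle 4: R5←I1
cycle 6: I2 complete
cycle 7: R1←I2
cycle 8: I3 dispatched to FPADD
cycle 9: I3 operands ready; I4 dispatched to FPMUL
cycle 10: I4 operands ready
cycle 12: I3 complete
cycle 13: R4←I3
cycle 14: I5 dispatched to FPADD
cycle 15: I4 complete; I5 operands ready
cycle 16: R5←I4
cycle 17: I6 dispatched to FPMUL
cycle 18: I5 complete; I6 operands ready; I7 dispatched to ALU
cycle 19: R6←I5; I7 operands ready
cycle 20: I7 complete; I8 dispatched to FPADD
cycle 21: R1←I7
cycle 22: I8 operands ready
cycle 23: I6 complete
cycle 24: R4←I6
cycle 25: I8 complete
cycle 26: R2←I8

cycle = 20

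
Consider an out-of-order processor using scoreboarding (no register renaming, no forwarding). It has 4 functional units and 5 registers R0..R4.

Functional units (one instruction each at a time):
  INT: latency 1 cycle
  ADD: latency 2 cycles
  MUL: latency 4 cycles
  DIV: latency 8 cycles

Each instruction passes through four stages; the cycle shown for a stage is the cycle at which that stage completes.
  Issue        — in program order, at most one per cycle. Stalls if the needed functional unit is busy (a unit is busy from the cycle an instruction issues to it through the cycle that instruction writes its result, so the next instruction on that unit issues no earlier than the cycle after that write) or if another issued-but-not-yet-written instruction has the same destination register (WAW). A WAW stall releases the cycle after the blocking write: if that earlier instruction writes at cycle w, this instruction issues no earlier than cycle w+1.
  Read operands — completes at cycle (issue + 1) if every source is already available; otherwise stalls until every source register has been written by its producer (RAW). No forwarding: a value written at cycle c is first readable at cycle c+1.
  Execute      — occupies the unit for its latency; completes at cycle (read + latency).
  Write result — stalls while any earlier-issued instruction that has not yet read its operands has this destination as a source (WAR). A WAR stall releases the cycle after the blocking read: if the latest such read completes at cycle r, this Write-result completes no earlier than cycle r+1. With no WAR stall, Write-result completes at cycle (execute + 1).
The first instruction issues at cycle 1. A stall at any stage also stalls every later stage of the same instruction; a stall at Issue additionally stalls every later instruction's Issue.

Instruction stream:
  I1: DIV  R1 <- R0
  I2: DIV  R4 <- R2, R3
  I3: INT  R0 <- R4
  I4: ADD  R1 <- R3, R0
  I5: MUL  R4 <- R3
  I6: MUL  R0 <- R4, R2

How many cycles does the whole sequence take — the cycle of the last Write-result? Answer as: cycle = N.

cycle 1: I1→DIV
cycle 2: I1 RO
cycle 10: I1 EX
cycle 11: I1 WR R1
cycle 12: I2→DIV
cycle 13: I2 RO, I3→INT
cycle 14: I4→ADD
cycle 21: I2 EX
cycle 22: I2 WR R4
cycle 23: I3 RO, I5→MUL
cycle 24: I3 EX, I5 RO
cycle 25: I3 WR R0
cycle 26: I4 RO
cycle 28: I4 EX, I5 EX
cycle 29: I4 WR R1, I5 WR R4
cycle 30: I6→MUL
cycle 31: I6 RO
cycle 35: I6 EX
cycle 36: I6 WR R0

cycle = 36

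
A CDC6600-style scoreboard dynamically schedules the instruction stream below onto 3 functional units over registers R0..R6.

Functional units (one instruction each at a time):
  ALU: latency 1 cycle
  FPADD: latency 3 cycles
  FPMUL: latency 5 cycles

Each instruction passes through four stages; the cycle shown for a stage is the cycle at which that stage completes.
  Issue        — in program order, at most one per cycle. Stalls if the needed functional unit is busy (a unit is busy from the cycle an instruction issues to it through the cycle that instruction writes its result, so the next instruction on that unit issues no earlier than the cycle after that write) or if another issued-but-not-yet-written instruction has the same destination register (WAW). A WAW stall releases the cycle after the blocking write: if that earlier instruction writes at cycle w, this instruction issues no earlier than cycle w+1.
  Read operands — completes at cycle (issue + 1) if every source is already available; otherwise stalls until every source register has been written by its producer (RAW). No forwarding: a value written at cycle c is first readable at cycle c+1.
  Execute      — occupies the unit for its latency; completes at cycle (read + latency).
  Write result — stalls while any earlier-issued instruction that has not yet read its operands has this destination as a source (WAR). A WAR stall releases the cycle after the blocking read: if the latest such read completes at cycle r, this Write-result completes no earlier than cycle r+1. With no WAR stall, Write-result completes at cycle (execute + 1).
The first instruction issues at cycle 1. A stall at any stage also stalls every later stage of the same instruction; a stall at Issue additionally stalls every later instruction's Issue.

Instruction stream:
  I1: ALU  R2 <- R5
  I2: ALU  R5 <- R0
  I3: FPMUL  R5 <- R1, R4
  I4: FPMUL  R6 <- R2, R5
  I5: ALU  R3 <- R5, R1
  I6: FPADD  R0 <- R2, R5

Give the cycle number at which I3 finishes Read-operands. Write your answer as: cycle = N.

cycle = 10

I1  is:1  ro:2  ex:3  wr:4
I2  is:5  ro:6  ex:7  wr:8  — struct: ALU busy until I1 writes@4
I3  is:9  ro:10  ex:15  wr:16  — WAW R5: wait I2 write@8
I4  is:17  ro:18  ex:23  wr:24  — struct: FPMUL busy until I3 writes@16
I5  is:18  ro:19  ex:20  wr:21
I6  is:19  ro:20  ex:23  wr:24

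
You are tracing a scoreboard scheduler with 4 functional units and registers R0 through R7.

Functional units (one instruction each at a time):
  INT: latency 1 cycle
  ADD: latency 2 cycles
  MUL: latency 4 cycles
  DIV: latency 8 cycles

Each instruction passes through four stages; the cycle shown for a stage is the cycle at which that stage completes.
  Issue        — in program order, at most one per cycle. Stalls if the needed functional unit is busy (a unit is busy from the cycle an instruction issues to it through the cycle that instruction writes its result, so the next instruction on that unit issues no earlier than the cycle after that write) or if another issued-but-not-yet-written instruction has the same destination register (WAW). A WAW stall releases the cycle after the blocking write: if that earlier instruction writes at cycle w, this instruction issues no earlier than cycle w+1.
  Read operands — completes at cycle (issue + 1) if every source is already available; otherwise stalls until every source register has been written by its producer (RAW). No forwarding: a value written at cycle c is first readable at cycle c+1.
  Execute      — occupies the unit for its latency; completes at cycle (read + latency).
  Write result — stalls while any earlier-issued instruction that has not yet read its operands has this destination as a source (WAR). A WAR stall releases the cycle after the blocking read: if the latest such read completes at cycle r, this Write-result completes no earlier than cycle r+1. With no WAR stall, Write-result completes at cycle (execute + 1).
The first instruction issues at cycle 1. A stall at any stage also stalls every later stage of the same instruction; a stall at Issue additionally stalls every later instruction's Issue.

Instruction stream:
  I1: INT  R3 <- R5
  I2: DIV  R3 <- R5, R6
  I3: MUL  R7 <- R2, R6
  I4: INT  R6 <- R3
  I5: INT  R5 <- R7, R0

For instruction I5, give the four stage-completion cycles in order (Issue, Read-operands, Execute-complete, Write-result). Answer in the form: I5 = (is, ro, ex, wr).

I1 -> (1, 2, 3, 4)
I2 -> (5, 6, 14, 15)  // WAW R3: wait I1 write@4
I3 -> (6, 7, 11, 12)
I4 -> (7, 16, 17, 18)  // RAW R3: wait I2 write@15
I5 -> (19, 20, 21, 22)  // struct: INT busy until I4 writes@18

I5 = (19, 20, 21, 22)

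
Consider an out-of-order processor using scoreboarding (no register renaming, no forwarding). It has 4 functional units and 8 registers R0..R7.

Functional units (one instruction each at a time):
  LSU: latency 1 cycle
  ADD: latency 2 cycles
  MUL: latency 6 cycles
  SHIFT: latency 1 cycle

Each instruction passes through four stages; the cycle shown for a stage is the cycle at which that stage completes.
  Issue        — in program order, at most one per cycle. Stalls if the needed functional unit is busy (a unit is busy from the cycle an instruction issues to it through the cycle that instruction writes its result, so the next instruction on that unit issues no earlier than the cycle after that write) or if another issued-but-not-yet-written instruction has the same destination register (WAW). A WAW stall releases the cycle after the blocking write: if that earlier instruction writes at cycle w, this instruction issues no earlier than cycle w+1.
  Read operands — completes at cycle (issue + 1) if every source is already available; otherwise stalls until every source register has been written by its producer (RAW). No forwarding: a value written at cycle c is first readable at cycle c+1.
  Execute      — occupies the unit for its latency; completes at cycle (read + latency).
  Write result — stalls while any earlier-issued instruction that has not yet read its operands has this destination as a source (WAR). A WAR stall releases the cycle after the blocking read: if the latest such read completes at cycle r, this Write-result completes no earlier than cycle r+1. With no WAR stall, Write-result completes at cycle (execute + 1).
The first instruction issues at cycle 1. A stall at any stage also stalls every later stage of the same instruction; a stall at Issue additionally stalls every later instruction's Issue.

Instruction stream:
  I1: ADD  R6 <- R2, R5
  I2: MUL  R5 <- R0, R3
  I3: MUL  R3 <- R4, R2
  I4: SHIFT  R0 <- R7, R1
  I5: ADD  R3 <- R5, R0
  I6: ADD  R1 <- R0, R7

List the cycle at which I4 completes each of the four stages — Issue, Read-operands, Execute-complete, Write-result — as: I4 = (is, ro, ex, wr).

  I1 | 1 | 2 | 4 | 5
  I2 | 2 | 3 | 9 | 10
  I3 | 11 | 12 | 18 | 19   struct: MUL busy until I2 writes@10
  I4 | 12 | 13 | 14 | 15
  I5 | 20 | 21 | 23 | 24   WAW R3: wait I3 write@19
  I6 | 25 | 26 | 28 | 29   struct: ADD busy until I5 writes@24

I4 = (12, 13, 14, 15)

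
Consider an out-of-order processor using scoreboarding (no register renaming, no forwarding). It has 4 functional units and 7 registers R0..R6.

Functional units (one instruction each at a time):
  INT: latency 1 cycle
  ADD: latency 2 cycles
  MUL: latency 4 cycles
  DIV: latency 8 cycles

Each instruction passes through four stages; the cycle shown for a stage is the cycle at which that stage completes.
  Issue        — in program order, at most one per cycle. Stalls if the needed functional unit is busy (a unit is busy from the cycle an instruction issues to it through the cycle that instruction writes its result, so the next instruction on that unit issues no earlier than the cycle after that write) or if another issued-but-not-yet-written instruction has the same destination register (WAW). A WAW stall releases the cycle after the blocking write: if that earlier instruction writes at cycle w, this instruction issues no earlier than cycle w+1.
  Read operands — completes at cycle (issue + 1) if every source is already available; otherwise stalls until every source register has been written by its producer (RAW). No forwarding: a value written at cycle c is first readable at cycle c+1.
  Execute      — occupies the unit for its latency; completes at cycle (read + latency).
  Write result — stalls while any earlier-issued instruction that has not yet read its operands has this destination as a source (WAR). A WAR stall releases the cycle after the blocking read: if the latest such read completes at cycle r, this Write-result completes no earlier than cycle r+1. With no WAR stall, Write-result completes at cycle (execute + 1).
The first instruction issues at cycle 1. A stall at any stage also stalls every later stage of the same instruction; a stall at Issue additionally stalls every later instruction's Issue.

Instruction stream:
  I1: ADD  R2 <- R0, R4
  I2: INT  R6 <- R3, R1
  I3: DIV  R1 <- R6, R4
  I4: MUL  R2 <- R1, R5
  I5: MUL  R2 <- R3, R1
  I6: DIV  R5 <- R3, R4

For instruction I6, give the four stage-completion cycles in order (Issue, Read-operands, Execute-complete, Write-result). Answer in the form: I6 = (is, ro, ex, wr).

I6 = (23, 24, 32, 33)

  I1 | 1 | 2 | 4 | 5
  I2 | 2 | 3 | 4 | 5
  I3 | 3 | 6 | 14 | 15   RAW R6: wait I2 write@5
  I4 | 6 | 16 | 20 | 21   WAW R2: wait I1 write@5 · RAW R1: wait I3 write@15
  I5 | 22 | 23 | 27 | 28   struct: MUL busy until I4 writes@21
  I6 | 23 | 24 | 32 | 33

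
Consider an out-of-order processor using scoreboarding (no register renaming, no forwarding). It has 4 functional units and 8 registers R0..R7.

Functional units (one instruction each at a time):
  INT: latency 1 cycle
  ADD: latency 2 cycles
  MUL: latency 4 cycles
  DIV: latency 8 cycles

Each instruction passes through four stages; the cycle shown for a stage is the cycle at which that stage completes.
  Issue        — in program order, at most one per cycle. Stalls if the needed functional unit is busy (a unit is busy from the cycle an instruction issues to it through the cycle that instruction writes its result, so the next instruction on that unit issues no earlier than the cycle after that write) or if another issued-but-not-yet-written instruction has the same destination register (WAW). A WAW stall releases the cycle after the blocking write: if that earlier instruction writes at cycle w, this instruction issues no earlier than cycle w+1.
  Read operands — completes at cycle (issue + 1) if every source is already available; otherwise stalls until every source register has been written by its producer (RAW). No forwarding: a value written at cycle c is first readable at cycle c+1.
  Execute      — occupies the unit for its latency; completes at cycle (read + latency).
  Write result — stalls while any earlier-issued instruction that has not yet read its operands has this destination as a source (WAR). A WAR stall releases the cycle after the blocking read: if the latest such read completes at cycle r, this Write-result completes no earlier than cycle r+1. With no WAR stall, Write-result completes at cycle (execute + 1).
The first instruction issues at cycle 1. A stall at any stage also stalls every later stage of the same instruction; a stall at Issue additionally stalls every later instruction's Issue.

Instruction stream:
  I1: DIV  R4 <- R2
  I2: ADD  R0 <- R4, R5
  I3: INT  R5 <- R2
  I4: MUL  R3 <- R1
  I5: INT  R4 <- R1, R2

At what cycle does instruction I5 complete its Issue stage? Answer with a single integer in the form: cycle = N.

cycle = 14

I1 -> (1, 2, 10, 11)
I2 -> (2, 12, 14, 15)  // RAW R4: wait I1 write@11
I3 -> (3, 4, 5, 13)  // WAR R5: wait I2 read@12
I4 -> (4, 5, 9, 10)
I5 -> (14, 15, 16, 17)  // struct: INT busy until I3 writes@13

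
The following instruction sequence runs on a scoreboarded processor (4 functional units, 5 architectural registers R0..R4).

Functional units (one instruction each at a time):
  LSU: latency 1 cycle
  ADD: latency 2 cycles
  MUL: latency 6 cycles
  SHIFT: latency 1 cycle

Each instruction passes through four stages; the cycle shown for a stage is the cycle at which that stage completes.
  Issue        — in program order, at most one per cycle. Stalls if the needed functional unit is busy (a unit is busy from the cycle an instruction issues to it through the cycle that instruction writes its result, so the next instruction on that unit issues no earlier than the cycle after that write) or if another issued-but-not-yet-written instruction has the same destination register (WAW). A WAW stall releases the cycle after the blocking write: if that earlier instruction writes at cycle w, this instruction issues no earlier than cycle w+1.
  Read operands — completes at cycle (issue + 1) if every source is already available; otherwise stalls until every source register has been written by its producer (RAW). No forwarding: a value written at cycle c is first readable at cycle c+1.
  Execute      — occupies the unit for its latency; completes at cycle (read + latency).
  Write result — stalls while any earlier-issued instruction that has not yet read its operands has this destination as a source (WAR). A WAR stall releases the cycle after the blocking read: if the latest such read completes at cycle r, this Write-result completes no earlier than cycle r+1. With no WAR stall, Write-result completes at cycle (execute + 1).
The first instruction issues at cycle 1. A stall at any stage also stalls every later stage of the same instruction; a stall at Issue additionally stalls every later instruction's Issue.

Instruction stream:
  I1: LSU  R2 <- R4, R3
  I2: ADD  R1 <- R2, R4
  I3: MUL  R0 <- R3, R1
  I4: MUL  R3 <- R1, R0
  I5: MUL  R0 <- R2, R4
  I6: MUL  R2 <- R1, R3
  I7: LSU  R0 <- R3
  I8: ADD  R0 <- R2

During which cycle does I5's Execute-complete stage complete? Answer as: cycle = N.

cycle = 33

I1: IS=1 RO=2 EX=3 WR=4
I2: IS=2 RO=5 EX=7 WR=8  [RAW R2: wait I1 write@4]
I3: IS=3 RO=9 EX=15 WR=16  [RAW R1: wait I2 write@8]
I4: IS=17 RO=18 EX=24 WR=25  [struct: MUL busy until I3 writes@16]
I5: IS=26 RO=27 EX=33 WR=34  [struct: MUL busy until I4 writes@25]
I6: IS=35 RO=36 EX=42 WR=43  [struct: MUL busy until I5 writes@34]
I7: IS=36 RO=37 EX=38 WR=39
I8: IS=40 RO=44 EX=46 WR=47  [WAW R0: wait I7 write@39; RAW R2: wait I6 write@43]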